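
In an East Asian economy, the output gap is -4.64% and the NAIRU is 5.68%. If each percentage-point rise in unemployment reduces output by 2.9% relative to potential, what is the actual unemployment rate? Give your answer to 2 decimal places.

7.28%

From Okun's law, u - u* = -(output gap)/β = -(-4.64)/2.9 = 1.6 points.
So u = 5.68 + 1.6 = 7.28%.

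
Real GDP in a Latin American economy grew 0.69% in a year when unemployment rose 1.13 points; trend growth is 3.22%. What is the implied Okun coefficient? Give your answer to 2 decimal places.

β ≈ 2.24

Growth form: g_Y = g_Y* - β × Δu, so β = (g_Y* - g_Y)/Δu.
β = (3.22 - 0.69)/1.13 = 2.53/1.13 = 2.24.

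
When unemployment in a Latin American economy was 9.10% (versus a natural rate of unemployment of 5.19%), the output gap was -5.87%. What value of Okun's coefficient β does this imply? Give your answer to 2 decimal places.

β ≈ 1.50

Okun's law: output gap = -β × (u - u*).
-5.87 = -β × (9.1 - 5.19) = -β × 3.91, so β = 5.87/3.91 = 1.50.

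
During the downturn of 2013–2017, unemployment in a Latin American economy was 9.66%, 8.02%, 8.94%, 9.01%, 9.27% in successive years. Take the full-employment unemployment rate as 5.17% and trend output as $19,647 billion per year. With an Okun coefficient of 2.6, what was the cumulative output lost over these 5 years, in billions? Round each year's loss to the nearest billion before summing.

$9,732 billion

Year 2013: gap = -2.6 × (9.66 - 5.17) = -11.674%, loss ≈ 19647 × 11.674/100 ≈ 2294.
Year 2014: gap = -2.6 × (8.02 - 5.17) = -7.41%, loss ≈ 19647 × 7.41/100 ≈ 1456.
Year 2015: gap = -2.6 × (8.94 - 5.17) = -9.802%, loss ≈ 19647 × 9.802/100 ≈ 1926.
Year 2016: gap = -2.6 × (9.01 - 5.17) = -9.984%, loss ≈ 19647 × 9.984/100 ≈ 1962.
Year 2017: gap = -2.6 × (9.27 - 5.17) = -10.66%, loss ≈ 19647 × 10.66/100 ≈ 2094.
Total lost output = 2294 + 1456 + 1926 + 1962 + 2094 = 9732 billion.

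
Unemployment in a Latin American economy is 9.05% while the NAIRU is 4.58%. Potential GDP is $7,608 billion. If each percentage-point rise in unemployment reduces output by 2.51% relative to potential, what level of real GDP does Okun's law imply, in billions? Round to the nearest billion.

Unemployment gap = 9.05 - 4.58 = 4.47 points, so the output gap is -2.51 × 4.47 = -11.2197%.
Actual GDP = 7608 × (1 - 11.2197/100) = 7608 × 0.887803 ≈ 6754 billion.

$6,754 billion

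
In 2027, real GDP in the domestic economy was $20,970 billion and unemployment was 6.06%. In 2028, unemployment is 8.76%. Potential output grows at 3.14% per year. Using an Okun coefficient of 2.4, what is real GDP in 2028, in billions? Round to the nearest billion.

Δu = 8.76 - 6.06 = 2.7 points.
Okun's law (growth form): g_Y = g_Y* - β × Δu = 3.14 - 2.4 × (2.70) = 3.14 - 6.48 = -3.34%.
Real GDP in the next year = 20970 × (1 - 3.34/100) = 20970 × 0.9666 ≈ 20270 billion.

$20,270 billion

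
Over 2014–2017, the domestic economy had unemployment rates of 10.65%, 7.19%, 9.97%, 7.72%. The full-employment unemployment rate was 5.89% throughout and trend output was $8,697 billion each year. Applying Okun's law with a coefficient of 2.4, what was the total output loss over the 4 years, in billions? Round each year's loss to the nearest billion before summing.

Year 2014: gap = -2.4 × (10.65 - 5.89) = -11.424%, loss ≈ 8697 × 11.424/100 ≈ 994.
Year 2015: gap = -2.4 × (7.19 - 5.89) = -3.12%, loss ≈ 8697 × 3.12/100 ≈ 271.
Year 2016: gap = -2.4 × (9.97 - 5.89) = -9.792%, loss ≈ 8697 × 9.792/100 ≈ 852.
Year 2017: gap = -2.4 × (7.72 - 5.89) = -4.392%, loss ≈ 8697 × 4.392/100 ≈ 382.
Total lost output = 994 + 271 + 852 + 382 = 2499 billion.

$2,499 billion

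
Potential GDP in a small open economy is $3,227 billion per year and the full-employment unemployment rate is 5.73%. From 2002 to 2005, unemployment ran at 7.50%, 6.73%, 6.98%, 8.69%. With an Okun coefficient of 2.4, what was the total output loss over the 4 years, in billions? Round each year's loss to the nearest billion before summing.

$540 billion

Year 2002: gap = -2.4 × (7.5 - 5.73) = -4.248%, loss ≈ 3227 × 4.248/100 ≈ 137.
Year 2003: gap = -2.4 × (6.73 - 5.73) = -2.4%, loss ≈ 3227 × 2.4/100 ≈ 77.
Year 2004: gap = -2.4 × (6.98 - 5.73) = -3%, loss ≈ 3227 × 3/100 ≈ 97.
Year 2005: gap = -2.4 × (8.69 - 5.73) = -7.104%, loss ≈ 3227 × 7.104/100 ≈ 229.
Total lost output = 137 + 77 + 97 + 229 = 540 billion.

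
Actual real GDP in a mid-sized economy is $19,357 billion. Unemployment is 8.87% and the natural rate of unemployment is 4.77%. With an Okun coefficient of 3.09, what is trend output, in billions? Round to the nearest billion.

Unemployment gap = 8.87 - 4.77 = 4.1 points, so output gap = -3.09 × 4.1 = -12.669%.
Since Y = Y* × (1 + gap/100), Y* = 19357/0.87331 ≈ 22165 billion.

$22,165 billion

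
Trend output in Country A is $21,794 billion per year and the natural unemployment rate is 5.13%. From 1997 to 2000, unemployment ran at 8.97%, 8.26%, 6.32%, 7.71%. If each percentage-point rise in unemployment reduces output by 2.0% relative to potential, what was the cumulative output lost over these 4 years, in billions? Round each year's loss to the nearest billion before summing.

Year 1997: gap = -2.0 × (8.97 - 5.13) = -7.68%, loss ≈ 21794 × 7.68/100 ≈ 1674.
Year 1998: gap = -2.0 × (8.26 - 5.13) = -6.26%, loss ≈ 21794 × 6.26/100 ≈ 1364.
Year 1999: gap = -2.0 × (6.32 - 5.13) = -2.38%, loss ≈ 21794 × 2.38/100 ≈ 519.
Year 2000: gap = -2.0 × (7.71 - 5.13) = -5.16%, loss ≈ 21794 × 5.16/100 ≈ 1125.
Total lost output = 1674 + 1364 + 519 + 1125 = 4682 billion.

$4,682 billion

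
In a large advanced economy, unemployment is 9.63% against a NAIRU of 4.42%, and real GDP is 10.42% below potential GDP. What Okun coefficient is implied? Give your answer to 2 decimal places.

Okun's law: output gap = -β × (u - u*).
-10.42 = -β × (9.63 - 4.42) = -β × 5.21, so β = 10.42/5.21 = 2.00.

β ≈ 2.00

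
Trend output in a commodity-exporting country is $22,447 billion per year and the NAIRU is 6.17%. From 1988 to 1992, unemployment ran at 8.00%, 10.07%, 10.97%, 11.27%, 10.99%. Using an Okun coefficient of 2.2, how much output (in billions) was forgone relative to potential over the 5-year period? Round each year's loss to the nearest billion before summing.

$10,099 billion

Year 1988: gap = -2.2 × (8 - 6.17) = -4.026%, loss ≈ 22447 × 4.026/100 ≈ 904.
Year 1989: gap = -2.2 × (10.07 - 6.17) = -8.58%, loss ≈ 22447 × 8.58/100 ≈ 1926.
Year 1990: gap = -2.2 × (10.97 - 6.17) = -10.56%, loss ≈ 22447 × 10.56/100 ≈ 2370.
Year 1991: gap = -2.2 × (11.27 - 6.17) = -11.22%, loss ≈ 22447 × 11.22/100 ≈ 2519.
Year 1992: gap = -2.2 × (10.99 - 6.17) = -10.604%, loss ≈ 22447 × 10.604/100 ≈ 2380.
Total lost output = 904 + 1926 + 2370 + 2519 + 2380 = 10099 billion.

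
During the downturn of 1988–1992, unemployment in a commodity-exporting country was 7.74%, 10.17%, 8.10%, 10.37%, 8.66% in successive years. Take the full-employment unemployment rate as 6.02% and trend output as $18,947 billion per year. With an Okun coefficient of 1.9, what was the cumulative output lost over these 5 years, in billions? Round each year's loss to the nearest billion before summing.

$5,378 billion

Year 1988: gap = -1.9 × (7.74 - 6.02) = -3.268%, loss ≈ 18947 × 3.268/100 ≈ 619.
Year 1989: gap = -1.9 × (10.17 - 6.02) = -7.885%, loss ≈ 18947 × 7.885/100 ≈ 1494.
Year 1990: gap = -1.9 × (8.1 - 6.02) = -3.952%, loss ≈ 18947 × 3.952/100 ≈ 749.
Year 1991: gap = -1.9 × (10.37 - 6.02) = -8.265%, loss ≈ 18947 × 8.265/100 ≈ 1566.
Year 1992: gap = -1.9 × (8.66 - 6.02) = -5.016%, loss ≈ 18947 × 5.016/100 ≈ 950.
Total lost output = 619 + 1494 + 749 + 1566 + 950 = 5378 billion.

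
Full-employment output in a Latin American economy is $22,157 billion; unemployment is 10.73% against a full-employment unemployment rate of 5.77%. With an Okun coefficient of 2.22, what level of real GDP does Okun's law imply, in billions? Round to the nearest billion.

$19,717 billion

Unemployment gap = 10.73 - 5.77 = 4.96 points, so the output gap is -2.22 × 4.96 = -11.0112%.
Actual GDP = 22157 × (1 - 11.0112/100) = 22157 × 0.889888 ≈ 19717 billion.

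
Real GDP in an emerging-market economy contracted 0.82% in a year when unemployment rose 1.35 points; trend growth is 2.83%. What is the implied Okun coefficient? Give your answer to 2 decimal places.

β ≈ 2.70

Growth form: g_Y = g_Y* - β × Δu, so β = (g_Y* - g_Y)/Δu.
β = (2.83 + 0.82)/1.35 = 3.65/1.35 = 2.70.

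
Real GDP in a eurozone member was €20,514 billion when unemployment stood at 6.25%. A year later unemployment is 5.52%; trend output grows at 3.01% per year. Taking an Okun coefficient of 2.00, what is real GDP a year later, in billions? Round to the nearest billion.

€21,431 billion

Δu = 5.52 - 6.25 = -0.73 points.
Okun's law (growth form): g_Y = g_Y* - β × Δu = 3.01 - 2.00 × (-0.73) = 3.01 + 1.46 = 4.47%.
Real GDP in the next year = 20514 × (1 + 4.47/100) = 20514 × 1.0447 ≈ 21431 billion.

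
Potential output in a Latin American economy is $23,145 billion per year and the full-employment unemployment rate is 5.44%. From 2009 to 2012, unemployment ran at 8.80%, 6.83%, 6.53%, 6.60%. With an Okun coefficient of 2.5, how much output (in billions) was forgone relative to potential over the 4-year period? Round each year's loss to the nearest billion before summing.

$4,050 billion

Year 2009: gap = -2.5 × (8.8 - 5.44) = -8.4%, loss ≈ 23145 × 8.4/100 ≈ 1944.
Year 2010: gap = -2.5 × (6.83 - 5.44) = -3.475%, loss ≈ 23145 × 3.475/100 ≈ 804.
Year 2011: gap = -2.5 × (6.53 - 5.44) = -2.725%, loss ≈ 23145 × 2.725/100 ≈ 631.
Year 2012: gap = -2.5 × (6.6 - 5.44) = -2.9%, loss ≈ 23145 × 2.9/100 ≈ 671.
Total lost output = 1944 + 804 + 631 + 671 = 4050 billion.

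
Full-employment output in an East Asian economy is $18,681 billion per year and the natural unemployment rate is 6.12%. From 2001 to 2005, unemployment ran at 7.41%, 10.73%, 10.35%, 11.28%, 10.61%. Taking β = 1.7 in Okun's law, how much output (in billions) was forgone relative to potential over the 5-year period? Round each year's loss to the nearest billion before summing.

Year 2001: gap = -1.7 × (7.41 - 6.12) = -2.193%, loss ≈ 18681 × 2.193/100 ≈ 410.
Year 2002: gap = -1.7 × (10.73 - 6.12) = -7.837%, loss ≈ 18681 × 7.837/100 ≈ 1464.
Year 2003: gap = -1.7 × (10.35 - 6.12) = -7.191%, loss ≈ 18681 × 7.191/100 ≈ 1343.
Year 2004: gap = -1.7 × (11.28 - 6.12) = -8.772%, loss ≈ 18681 × 8.772/100 ≈ 1639.
Year 2005: gap = -1.7 × (10.61 - 6.12) = -7.633%, loss ≈ 18681 × 7.633/100 ≈ 1426.
Total lost output = 410 + 1464 + 1343 + 1639 + 1426 = 6282 billion.

$6,282 billion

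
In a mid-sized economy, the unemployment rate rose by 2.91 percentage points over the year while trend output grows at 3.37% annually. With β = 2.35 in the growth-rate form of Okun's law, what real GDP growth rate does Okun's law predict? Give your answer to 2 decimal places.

-3.47%

Growth-rate Okun's law: g_Y = g_Y* - β × Δu.
g_Y = 3.37 - 2.35 × (2.91) = 3.37 - 6.8385 = -3.4685%, i.e. -3.47% to 2 d.p.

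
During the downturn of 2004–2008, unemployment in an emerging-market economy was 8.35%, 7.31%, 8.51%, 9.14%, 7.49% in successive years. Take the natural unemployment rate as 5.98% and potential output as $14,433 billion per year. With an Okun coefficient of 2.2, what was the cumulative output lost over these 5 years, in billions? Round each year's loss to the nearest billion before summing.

$3,460 billion

Year 2004: gap = -2.2 × (8.35 - 5.98) = -5.214%, loss ≈ 14433 × 5.214/100 ≈ 753.
Year 2005: gap = -2.2 × (7.31 - 5.98) = -2.926%, loss ≈ 14433 × 2.926/100 ≈ 422.
Year 2006: gap = -2.2 × (8.51 - 5.98) = -5.566%, loss ≈ 14433 × 5.566/100 ≈ 803.
Year 2007: gap = -2.2 × (9.14 - 5.98) = -6.952%, loss ≈ 14433 × 6.952/100 ≈ 1003.
Year 2008: gap = -2.2 × (7.49 - 5.98) = -3.322%, loss ≈ 14433 × 3.322/100 ≈ 479.
Total lost output = 753 + 422 + 803 + 1003 + 479 = 3460 billion.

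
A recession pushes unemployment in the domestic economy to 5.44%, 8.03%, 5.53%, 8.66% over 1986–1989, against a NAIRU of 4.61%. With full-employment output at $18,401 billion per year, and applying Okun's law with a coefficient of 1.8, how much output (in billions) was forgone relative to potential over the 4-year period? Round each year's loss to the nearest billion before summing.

$3,054 billion

Year 1986: gap = -1.8 × (5.44 - 4.61) = -1.494%, loss ≈ 18401 × 1.494/100 ≈ 275.
Year 1987: gap = -1.8 × (8.03 - 4.61) = -6.156%, loss ≈ 18401 × 6.156/100 ≈ 1133.
Year 1988: gap = -1.8 × (5.53 - 4.61) = -1.656%, loss ≈ 18401 × 1.656/100 ≈ 305.
Year 1989: gap = -1.8 × (8.66 - 4.61) = -7.29%, loss ≈ 18401 × 7.29/100 ≈ 1341.
Total lost output = 275 + 1133 + 305 + 1341 = 3054 billion.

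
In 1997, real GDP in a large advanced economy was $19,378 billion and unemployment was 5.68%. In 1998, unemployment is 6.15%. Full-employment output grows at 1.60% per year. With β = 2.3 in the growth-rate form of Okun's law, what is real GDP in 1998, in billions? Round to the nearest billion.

Δu = 6.15 - 5.68 = 0.47 points.
Okun's law (growth form): g_Y = g_Y* - β × Δu = 1.60 - 2.3 × (0.47) = 1.6 - 1.081 = 0.519%.
Real GDP in the next year = 19378 × (1 + 0.519/100) = 19378 × 1.00519 ≈ 19479 billion.

$19,479 billion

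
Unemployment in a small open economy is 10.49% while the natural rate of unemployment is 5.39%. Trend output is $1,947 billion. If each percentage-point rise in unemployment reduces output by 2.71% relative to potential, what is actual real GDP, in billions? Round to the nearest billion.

Unemployment gap = 10.49 - 5.39 = 5.1 points, so the output gap is -2.71 × 5.1 = -13.821%.
Actual GDP = 1947 × (1 - 13.821/100) = 1947 × 0.86179 ≈ 1678 billion.

$1,678 billion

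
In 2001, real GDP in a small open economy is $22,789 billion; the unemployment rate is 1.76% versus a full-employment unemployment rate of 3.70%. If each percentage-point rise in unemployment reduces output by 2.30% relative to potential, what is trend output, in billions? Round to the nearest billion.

$21,816 billion

Unemployment gap = 1.76 - 3.7 = -1.94 points, so output gap = -2.3 × (-1.94) = 4.462%.
Since Y = Y* × (1 + gap/100), Y* = 22789/1.04462 ≈ 21816 billion.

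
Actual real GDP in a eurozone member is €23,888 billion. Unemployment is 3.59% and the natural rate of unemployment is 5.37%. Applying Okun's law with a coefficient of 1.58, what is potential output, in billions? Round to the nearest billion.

Unemployment gap = 3.59 - 5.37 = -1.78 points, so output gap = -1.58 × (-1.78) = 2.8124%.
Since Y = Y* × (1 + gap/100), Y* = 23888/1.028124 ≈ 23235 billion.

€23,235 billion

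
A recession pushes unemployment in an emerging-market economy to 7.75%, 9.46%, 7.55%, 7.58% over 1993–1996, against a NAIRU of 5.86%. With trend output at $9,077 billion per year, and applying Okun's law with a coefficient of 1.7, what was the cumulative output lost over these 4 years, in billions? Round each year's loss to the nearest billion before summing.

$1,374 billion

Year 1993: gap = -1.7 × (7.75 - 5.86) = -3.213%, loss ≈ 9077 × 3.213/100 ≈ 292.
Year 1994: gap = -1.7 × (9.46 - 5.86) = -6.12%, loss ≈ 9077 × 6.12/100 ≈ 556.
Year 1995: gap = -1.7 × (7.55 - 5.86) = -2.873%, loss ≈ 9077 × 2.873/100 ≈ 261.
Year 1996: gap = -1.7 × (7.58 - 5.86) = -2.924%, loss ≈ 9077 × 2.924/100 ≈ 265.
Total lost output = 292 + 556 + 261 + 265 = 1374 billion.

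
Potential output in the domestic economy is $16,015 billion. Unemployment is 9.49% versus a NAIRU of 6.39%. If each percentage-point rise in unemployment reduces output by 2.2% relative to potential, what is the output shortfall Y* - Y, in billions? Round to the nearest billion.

$1,092 billion

Output gap = -2.2 × (9.49 - 6.39) = -2.2 × 3.1 = -6.82%.
Actual GDP ≈ 16015 × 0.9318 ≈ 14923 billion, so the shortfall is 16015 - 14923 = 1092 billion.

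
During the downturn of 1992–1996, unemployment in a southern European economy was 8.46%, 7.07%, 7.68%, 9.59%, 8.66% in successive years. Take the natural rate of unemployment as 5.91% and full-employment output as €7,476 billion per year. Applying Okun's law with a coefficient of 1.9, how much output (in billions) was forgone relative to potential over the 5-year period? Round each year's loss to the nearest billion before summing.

€1,692 billion

Year 1992: gap = -1.9 × (8.46 - 5.91) = -4.845%, loss ≈ 7476 × 4.845/100 ≈ 362.
Year 1993: gap = -1.9 × (7.07 - 5.91) = -2.204%, loss ≈ 7476 × 2.204/100 ≈ 165.
Year 1994: gap = -1.9 × (7.68 - 5.91) = -3.363%, loss ≈ 7476 × 3.363/100 ≈ 251.
Year 1995: gap = -1.9 × (9.59 - 5.91) = -6.992%, loss ≈ 7476 × 6.992/100 ≈ 523.
Year 1996: gap = -1.9 × (8.66 - 5.91) = -5.225%, loss ≈ 7476 × 5.225/100 ≈ 391.
Total lost output = 362 + 165 + 251 + 523 + 391 = 1692 billion.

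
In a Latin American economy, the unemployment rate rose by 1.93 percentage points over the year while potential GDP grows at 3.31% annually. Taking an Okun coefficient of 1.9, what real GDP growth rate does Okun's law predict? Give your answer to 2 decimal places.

-0.36%

Growth-rate Okun's law: g_Y = g_Y* - β × Δu.
g_Y = 3.31 - 1.9 × (1.93) = 3.31 - 3.667 = -0.357%, i.e. -0.36% to 2 d.p.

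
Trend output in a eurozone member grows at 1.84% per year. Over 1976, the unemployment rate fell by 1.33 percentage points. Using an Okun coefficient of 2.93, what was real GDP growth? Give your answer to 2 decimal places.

Growth-rate Okun's law: g_Y = g_Y* - β × Δu.
g_Y = 1.84 - 2.93 × (-1.33) = 1.84 + 3.8969 = 5.7369%, i.e. 5.74% to 2 d.p.

5.74%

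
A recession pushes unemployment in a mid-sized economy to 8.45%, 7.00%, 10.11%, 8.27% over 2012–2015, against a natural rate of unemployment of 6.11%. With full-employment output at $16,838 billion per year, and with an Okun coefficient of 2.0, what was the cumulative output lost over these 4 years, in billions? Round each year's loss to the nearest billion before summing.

Year 2012: gap = -2.0 × (8.45 - 6.11) = -4.68%, loss ≈ 16838 × 4.68/100 ≈ 788.
Year 2013: gap = -2.0 × (7 - 6.11) = -1.78%, loss ≈ 16838 × 1.78/100 ≈ 300.
Year 2014: gap = -2.0 × (10.11 - 6.11) = -8%, loss ≈ 16838 × 8/100 ≈ 1347.
Year 2015: gap = -2.0 × (8.27 - 6.11) = -4.32%, loss ≈ 16838 × 4.32/100 ≈ 727.
Total lost output = 788 + 300 + 1347 + 727 = 3162 billion.

$3,162 billion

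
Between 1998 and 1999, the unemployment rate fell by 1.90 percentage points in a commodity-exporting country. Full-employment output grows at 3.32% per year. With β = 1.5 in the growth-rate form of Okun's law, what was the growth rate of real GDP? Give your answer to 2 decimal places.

6.17%

Growth-rate Okun's law: g_Y = g_Y* - β × Δu.
g_Y = 3.32 - 1.5 × (-1.90) = 3.32 + 2.85 = 6.17%, i.e. 6.17% to 2 d.p.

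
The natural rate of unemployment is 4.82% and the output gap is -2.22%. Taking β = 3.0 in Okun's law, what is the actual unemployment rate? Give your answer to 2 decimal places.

From Okun's law, u - u* = -(output gap)/β = -(-2.22)/3.0 = 0.74 points.
So u = 4.82 + 0.74 = 5.56%.

5.56%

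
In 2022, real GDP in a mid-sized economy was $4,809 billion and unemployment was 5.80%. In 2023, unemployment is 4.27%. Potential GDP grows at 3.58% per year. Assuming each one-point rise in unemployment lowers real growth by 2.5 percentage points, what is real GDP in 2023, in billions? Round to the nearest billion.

Δu = 4.27 - 5.8 = -1.53 points.
Okun's law (growth form): g_Y = g_Y* - β × Δu = 3.58 - 2.5 × (-1.53) = 3.58 + 3.825 = 7.405%.
Real GDP in the next year = 4809 × (1 + 7.405/100) = 4809 × 1.07405 ≈ 5165 billion.

$5,165 billion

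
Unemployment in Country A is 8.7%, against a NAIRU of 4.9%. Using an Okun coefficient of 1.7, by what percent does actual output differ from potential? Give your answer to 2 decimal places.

The unemployment gap is 8.7 - 4.9 = 3.8 percentage points.
Okun's law gives an output gap of -1.7 × 3.8 = -6.46%, i.e. 6.46% below potential.

-6.46%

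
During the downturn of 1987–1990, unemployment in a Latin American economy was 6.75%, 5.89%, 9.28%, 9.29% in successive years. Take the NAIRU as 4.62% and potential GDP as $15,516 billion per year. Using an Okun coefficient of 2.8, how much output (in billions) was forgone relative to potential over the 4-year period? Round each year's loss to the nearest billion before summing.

Year 1987: gap = -2.8 × (6.75 - 4.62) = -5.964%, loss ≈ 15516 × 5.964/100 ≈ 925.
Year 1988: gap = -2.8 × (5.89 - 4.62) = -3.556%, loss ≈ 15516 × 3.556/100 ≈ 552.
Year 1989: gap = -2.8 × (9.28 - 4.62) = -13.048%, loss ≈ 15516 × 13.048/100 ≈ 2025.
Year 1990: gap = -2.8 × (9.29 - 4.62) = -13.076%, loss ≈ 15516 × 13.076/100 ≈ 2029.
Total lost output = 925 + 552 + 2025 + 2029 = 5531 billion.

$5,531 billion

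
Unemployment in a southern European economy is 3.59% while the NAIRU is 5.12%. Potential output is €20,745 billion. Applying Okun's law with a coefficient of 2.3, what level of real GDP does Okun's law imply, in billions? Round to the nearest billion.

Unemployment gap = 3.59 - 5.12 = -1.53 points, so the output gap is -2.3 × (-1.53) = 3.519%.
Actual GDP = 20745 × (1 + 3.519/100) = 20745 × 1.03519 ≈ 21475 billion.

€21,475 billion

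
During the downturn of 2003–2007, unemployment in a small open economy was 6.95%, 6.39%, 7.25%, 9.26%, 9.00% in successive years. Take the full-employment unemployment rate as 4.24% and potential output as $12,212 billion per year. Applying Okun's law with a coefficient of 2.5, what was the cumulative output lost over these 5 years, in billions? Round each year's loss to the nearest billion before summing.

$5,388 billion

Year 2003: gap = -2.5 × (6.95 - 4.24) = -6.775%, loss ≈ 12212 × 6.775/100 ≈ 827.
Year 2004: gap = -2.5 × (6.39 - 4.24) = -5.375%, loss ≈ 12212 × 5.375/100 ≈ 656.
Year 2005: gap = -2.5 × (7.25 - 4.24) = -7.525%, loss ≈ 12212 × 7.525/100 ≈ 919.
Year 2006: gap = -2.5 × (9.26 - 4.24) = -12.55%, loss ≈ 12212 × 12.55/100 ≈ 1533.
Year 2007: gap = -2.5 × (9 - 4.24) = -11.9%, loss ≈ 12212 × 11.9/100 ≈ 1453.
Total lost output = 827 + 656 + 919 + 1533 + 1453 = 5388 billion.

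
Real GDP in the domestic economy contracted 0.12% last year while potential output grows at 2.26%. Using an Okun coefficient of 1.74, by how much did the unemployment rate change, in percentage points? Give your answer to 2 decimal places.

1.37 percentage points

Growth-rate Okun's law: g_Y = g_Y* - β × Δu, so Δu = (g_Y* - g_Y)/β.
Δu = (2.26 + 0.12)/1.74 = 2.38/1.74 = 1.37 percentage points.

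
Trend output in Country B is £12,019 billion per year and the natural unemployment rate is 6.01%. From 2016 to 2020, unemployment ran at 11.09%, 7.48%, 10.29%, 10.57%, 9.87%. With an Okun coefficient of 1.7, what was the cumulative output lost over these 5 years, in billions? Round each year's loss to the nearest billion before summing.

Year 2016: gap = -1.7 × (11.09 - 6.01) = -8.636%, loss ≈ 12019 × 8.636/100 ≈ 1038.
Year 2017: gap = -1.7 × (7.48 - 6.01) = -2.499%, loss ≈ 12019 × 2.499/100 ≈ 300.
Year 2018: gap = -1.7 × (10.29 - 6.01) = -7.276%, loss ≈ 12019 × 7.276/100 ≈ 875.
Year 2019: gap = -1.7 × (10.57 - 6.01) = -7.752%, loss ≈ 12019 × 7.752/100 ≈ 932.
Year 2020: gap = -1.7 × (9.87 - 6.01) = -6.562%, loss ≈ 12019 × 6.562/100 ≈ 789.
Total lost output = 1038 + 300 + 875 + 932 + 789 = 3934 billion.

£3,934 billion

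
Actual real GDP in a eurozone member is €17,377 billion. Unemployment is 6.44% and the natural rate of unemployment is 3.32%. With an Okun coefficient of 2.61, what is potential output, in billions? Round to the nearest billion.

€18,917 billion

Unemployment gap = 6.44 - 3.32 = 3.12 points, so output gap = -2.61 × 3.12 = -8.1432%.
Since Y = Y* × (1 + gap/100), Y* = 17377/0.918568 ≈ 18917 billion.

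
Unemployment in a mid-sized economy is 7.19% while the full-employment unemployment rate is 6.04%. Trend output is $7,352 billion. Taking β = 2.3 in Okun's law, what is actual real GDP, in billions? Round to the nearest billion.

$7,158 billion

Unemployment gap = 7.19 - 6.04 = 1.15 points, so the output gap is -2.3 × 1.15 = -2.645%.
Actual GDP = 7352 × (1 - 2.645/100) = 7352 × 0.97355 ≈ 7158 billion.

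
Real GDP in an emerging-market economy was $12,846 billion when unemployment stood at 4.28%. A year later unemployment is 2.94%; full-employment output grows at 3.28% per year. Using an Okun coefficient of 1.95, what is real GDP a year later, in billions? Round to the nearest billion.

$13,603 billion

Δu = 2.94 - 4.28 = -1.34 points.
Okun's law (growth form): g_Y = g_Y* - β × Δu = 3.28 - 1.95 × (-1.34) = 3.28 + 2.613 = 5.893%.
Real GDP in the next year = 12846 × (1 + 5.893/100) = 12846 × 1.05893 ≈ 13603 billion.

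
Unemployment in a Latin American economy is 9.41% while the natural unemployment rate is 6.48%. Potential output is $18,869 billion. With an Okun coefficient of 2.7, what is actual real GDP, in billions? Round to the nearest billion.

Unemployment gap = 9.41 - 6.48 = 2.93 points, so the output gap is -2.7 × 2.93 = -7.911%.
Actual GDP = 18869 × (1 - 7.911/100) = 18869 × 0.92089 ≈ 17376 billion.

$17,376 billion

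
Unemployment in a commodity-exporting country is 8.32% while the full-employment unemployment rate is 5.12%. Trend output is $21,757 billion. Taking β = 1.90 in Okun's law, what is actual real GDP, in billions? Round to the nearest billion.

Unemployment gap = 8.32 - 5.12 = 3.2 points, so the output gap is -1.9 × 3.2 = -6.08%.
Actual GDP = 21757 × (1 - 6.08/100) = 21757 × 0.9392 ≈ 20434 billion.

$20,434 billion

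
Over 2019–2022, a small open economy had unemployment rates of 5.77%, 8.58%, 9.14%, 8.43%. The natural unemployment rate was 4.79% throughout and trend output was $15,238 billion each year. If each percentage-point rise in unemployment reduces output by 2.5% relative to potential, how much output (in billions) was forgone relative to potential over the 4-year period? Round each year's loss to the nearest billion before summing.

$4,861 billion

Year 2019: gap = -2.5 × (5.77 - 4.79) = -2.45%, loss ≈ 15238 × 2.45/100 ≈ 373.
Year 2020: gap = -2.5 × (8.58 - 4.79) = -9.475%, loss ≈ 15238 × 9.475/100 ≈ 1444.
Year 2021: gap = -2.5 × (9.14 - 4.79) = -10.875%, loss ≈ 15238 × 10.875/100 ≈ 1657.
Year 2022: gap = -2.5 × (8.43 - 4.79) = -9.1%, loss ≈ 15238 × 9.1/100 ≈ 1387.
Total lost output = 373 + 1444 + 1657 + 1387 = 4861 billion.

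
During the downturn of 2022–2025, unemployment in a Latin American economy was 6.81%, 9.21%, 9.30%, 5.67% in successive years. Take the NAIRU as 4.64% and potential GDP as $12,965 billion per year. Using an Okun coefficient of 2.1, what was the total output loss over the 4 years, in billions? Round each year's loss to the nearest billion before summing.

Year 2022: gap = -2.1 × (6.81 - 4.64) = -4.557%, loss ≈ 12965 × 4.557/100 ≈ 591.
Year 2023: gap = -2.1 × (9.21 - 4.64) = -9.597%, loss ≈ 12965 × 9.597/100 ≈ 1244.
Year 2024: gap = -2.1 × (9.3 - 4.64) = -9.786%, loss ≈ 12965 × 9.786/100 ≈ 1269.
Year 2025: gap = -2.1 × (5.67 - 4.64) = -2.163%, loss ≈ 12965 × 2.163/100 ≈ 280.
Total lost output = 591 + 1244 + 1269 + 280 = 3384 billion.

$3,384 billion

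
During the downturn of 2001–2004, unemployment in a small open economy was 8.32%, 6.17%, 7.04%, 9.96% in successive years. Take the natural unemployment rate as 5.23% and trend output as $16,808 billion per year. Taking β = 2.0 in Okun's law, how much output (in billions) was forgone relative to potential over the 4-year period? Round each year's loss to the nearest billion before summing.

$3,553 billion

Year 2001: gap = -2.0 × (8.32 - 5.23) = -6.18%, loss ≈ 16808 × 6.18/100 ≈ 1039.
Year 2002: gap = -2.0 × (6.17 - 5.23) = -1.88%, loss ≈ 16808 × 1.88/100 ≈ 316.
Year 2003: gap = -2.0 × (7.04 - 5.23) = -3.62%, loss ≈ 16808 × 3.62/100 ≈ 608.
Year 2004: gap = -2.0 × (9.96 - 5.23) = -9.46%, loss ≈ 16808 × 9.46/100 ≈ 1590.
Total lost output = 1039 + 316 + 608 + 1590 = 3553 billion.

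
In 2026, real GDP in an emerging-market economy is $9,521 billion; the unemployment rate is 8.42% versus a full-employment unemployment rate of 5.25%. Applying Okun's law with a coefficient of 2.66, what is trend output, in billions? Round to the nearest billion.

$10,398 billion

Unemployment gap = 8.42 - 5.25 = 3.17 points, so output gap = -2.66 × 3.17 = -8.4322%.
Since Y = Y* × (1 + gap/100), Y* = 9521/0.915678 ≈ 10398 billion.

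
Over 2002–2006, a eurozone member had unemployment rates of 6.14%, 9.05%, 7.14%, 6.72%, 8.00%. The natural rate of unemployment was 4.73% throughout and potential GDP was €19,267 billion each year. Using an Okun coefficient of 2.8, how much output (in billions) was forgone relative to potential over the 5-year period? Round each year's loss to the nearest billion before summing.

Year 2002: gap = -2.8 × (6.14 - 4.73) = -3.948%, loss ≈ 19267 × 3.948/100 ≈ 761.
Year 2003: gap = -2.8 × (9.05 - 4.73) = -12.096%, loss ≈ 19267 × 12.096/100 ≈ 2331.
Year 2004: gap = -2.8 × (7.14 - 4.73) = -6.748%, loss ≈ 19267 × 6.748/100 ≈ 1300.
Year 2005: gap = -2.8 × (6.72 - 4.73) = -5.572%, loss ≈ 19267 × 5.572/100 ≈ 1074.
Year 2006: gap = -2.8 × (8 - 4.73) = -9.156%, loss ≈ 19267 × 9.156/100 ≈ 1764.
Total lost output = 761 + 2331 + 1300 + 1074 + 1764 = 7230 billion.

€7,230 billion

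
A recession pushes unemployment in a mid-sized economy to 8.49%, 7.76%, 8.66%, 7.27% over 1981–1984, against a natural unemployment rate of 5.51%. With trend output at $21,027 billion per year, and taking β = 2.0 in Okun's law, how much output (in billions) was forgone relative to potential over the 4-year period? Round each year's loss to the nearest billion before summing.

Year 1981: gap = -2.0 × (8.49 - 5.51) = -5.96%, loss ≈ 21027 × 5.96/100 ≈ 1253.
Year 1982: gap = -2.0 × (7.76 - 5.51) = -4.5%, loss ≈ 21027 × 4.5/100 ≈ 946.
Year 1983: gap = -2.0 × (8.66 - 5.51) = -6.3%, loss ≈ 21027 × 6.3/100 ≈ 1325.
Year 1984: gap = -2.0 × (7.27 - 5.51) = -3.52%, loss ≈ 21027 × 3.52/100 ≈ 740.
Total lost output = 1253 + 946 + 1325 + 740 = 4264 billion.

$4,264 billion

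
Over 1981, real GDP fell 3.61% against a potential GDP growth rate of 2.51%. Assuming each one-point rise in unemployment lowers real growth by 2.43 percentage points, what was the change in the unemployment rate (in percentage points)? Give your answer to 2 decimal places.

Growth-rate Okun's law: g_Y = g_Y* - β × Δu, so Δu = (g_Y* - g_Y)/β.
Δu = (2.51 + 3.61)/2.43 = 6.12/2.43 = 2.52 percentage points.

2.52 percentage points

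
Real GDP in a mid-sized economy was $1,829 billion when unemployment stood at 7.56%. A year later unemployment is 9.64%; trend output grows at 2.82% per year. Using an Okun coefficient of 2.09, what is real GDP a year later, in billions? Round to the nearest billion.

$1,801 billion

Δu = 9.64 - 7.56 = 2.08 points.
Okun's law (growth form): g_Y = g_Y* - β × Δu = 2.82 - 2.09 × (2.08) = 2.82 - 4.3472 = -1.5272%.
Real GDP in the next year = 1829 × (1 - 1.5272/100) = 1829 × 0.984728 ≈ 1801 billion.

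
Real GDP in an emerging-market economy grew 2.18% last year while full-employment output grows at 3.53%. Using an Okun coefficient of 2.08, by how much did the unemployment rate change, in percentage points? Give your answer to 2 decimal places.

0.65 percentage points

Growth-rate Okun's law: g_Y = g_Y* - β × Δu, so Δu = (g_Y* - g_Y)/β.
Δu = (3.53 - 2.18)/2.08 = 1.35/2.08 = 0.65 percentage points.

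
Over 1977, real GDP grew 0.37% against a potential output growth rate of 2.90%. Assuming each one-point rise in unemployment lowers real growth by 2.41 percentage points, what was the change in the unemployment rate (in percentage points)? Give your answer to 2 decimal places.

1.05 percentage points

Growth-rate Okun's law: g_Y = g_Y* - β × Δu, so Δu = (g_Y* - g_Y)/β.
Δu = (2.9 - 0.37)/2.41 = 2.53/2.41 = 1.05 percentage points.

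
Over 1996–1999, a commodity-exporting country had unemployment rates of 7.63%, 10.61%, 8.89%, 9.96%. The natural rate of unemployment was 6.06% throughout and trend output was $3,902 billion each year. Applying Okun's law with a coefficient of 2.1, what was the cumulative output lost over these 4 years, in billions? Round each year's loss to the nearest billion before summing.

$1,054 billion

Year 1996: gap = -2.1 × (7.63 - 6.06) = -3.297%, loss ≈ 3902 × 3.297/100 ≈ 129.
Year 1997: gap = -2.1 × (10.61 - 6.06) = -9.555%, loss ≈ 3902 × 9.555/100 ≈ 373.
Year 1998: gap = -2.1 × (8.89 - 6.06) = -5.943%, loss ≈ 3902 × 5.943/100 ≈ 232.
Year 1999: gap = -2.1 × (9.96 - 6.06) = -8.19%, loss ≈ 3902 × 8.19/100 ≈ 320.
Total lost output = 129 + 373 + 232 + 320 = 1054 billion.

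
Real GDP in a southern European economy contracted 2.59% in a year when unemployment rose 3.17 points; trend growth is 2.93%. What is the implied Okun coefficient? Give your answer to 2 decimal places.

Growth form: g_Y = g_Y* - β × Δu, so β = (g_Y* - g_Y)/Δu.
β = (2.93 + 2.59)/3.17 = 5.52/3.17 = 1.74.

β ≈ 1.74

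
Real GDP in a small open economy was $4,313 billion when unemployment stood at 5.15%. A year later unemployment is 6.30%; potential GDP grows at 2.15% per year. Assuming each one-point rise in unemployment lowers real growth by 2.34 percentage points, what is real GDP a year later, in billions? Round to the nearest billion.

$4,290 billion

Δu = 6.3 - 5.15 = 1.15 points.
Okun's law (growth form): g_Y = g_Y* - β × Δu = 2.15 - 2.34 × (1.15) = 2.15 - 2.691 = -0.541%.
Real GDP in the next year = 4313 × (1 - 0.541/100) = 4313 × 0.99459 ≈ 4290 billion.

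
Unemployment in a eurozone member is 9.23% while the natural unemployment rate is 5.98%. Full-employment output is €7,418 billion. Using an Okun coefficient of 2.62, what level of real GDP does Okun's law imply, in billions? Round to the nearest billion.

€6,786 billion

Unemployment gap = 9.23 - 5.98 = 3.25 points, so the output gap is -2.62 × 3.25 = -8.515%.
Actual GDP = 7418 × (1 - 8.515/100) = 7418 × 0.91485 ≈ 6786 billion.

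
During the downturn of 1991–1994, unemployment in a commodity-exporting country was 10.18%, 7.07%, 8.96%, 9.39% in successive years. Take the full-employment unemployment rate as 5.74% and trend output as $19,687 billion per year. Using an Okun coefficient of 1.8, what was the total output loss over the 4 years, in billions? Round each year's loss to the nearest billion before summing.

$4,478 billion

Year 1991: gap = -1.8 × (10.18 - 5.74) = -7.992%, loss ≈ 19687 × 7.992/100 ≈ 1573.
Year 1992: gap = -1.8 × (7.07 - 5.74) = -2.394%, loss ≈ 19687 × 2.394/100 ≈ 471.
Year 1993: gap = -1.8 × (8.96 - 5.74) = -5.796%, loss ≈ 19687 × 5.796/100 ≈ 1141.
Year 1994: gap = -1.8 × (9.39 - 5.74) = -6.57%, loss ≈ 19687 × 6.57/100 ≈ 1293.
Total lost output = 1573 + 471 + 1141 + 1293 = 4478 billion.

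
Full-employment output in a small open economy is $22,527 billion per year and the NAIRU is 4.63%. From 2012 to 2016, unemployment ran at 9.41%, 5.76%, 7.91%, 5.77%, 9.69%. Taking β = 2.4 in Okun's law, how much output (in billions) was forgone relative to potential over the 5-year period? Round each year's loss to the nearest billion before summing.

$8,320 billion

Year 2012: gap = -2.4 × (9.41 - 4.63) = -11.472%, loss ≈ 22527 × 11.472/100 ≈ 2584.
Year 2013: gap = -2.4 × (5.76 - 4.63) = -2.712%, loss ≈ 22527 × 2.712/100 ≈ 611.
Year 2014: gap = -2.4 × (7.91 - 4.63) = -7.872%, loss ≈ 22527 × 7.872/100 ≈ 1773.
Year 2015: gap = -2.4 × (5.77 - 4.63) = -2.736%, loss ≈ 22527 × 2.736/100 ≈ 616.
Year 2016: gap = -2.4 × (9.69 - 4.63) = -12.144%, loss ≈ 22527 × 12.144/100 ≈ 2736.
Total lost output = 2584 + 611 + 1773 + 616 + 2736 = 8320 billion.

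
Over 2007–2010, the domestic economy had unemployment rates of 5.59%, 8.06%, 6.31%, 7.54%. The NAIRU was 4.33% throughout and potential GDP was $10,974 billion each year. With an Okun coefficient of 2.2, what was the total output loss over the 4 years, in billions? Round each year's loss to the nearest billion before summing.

$2,458 billion

Year 2007: gap = -2.2 × (5.59 - 4.33) = -2.772%, loss ≈ 10974 × 2.772/100 ≈ 304.
Year 2008: gap = -2.2 × (8.06 - 4.33) = -8.206%, loss ≈ 10974 × 8.206/100 ≈ 901.
Year 2009: gap = -2.2 × (6.31 - 4.33) = -4.356%, loss ≈ 10974 × 4.356/100 ≈ 478.
Year 2010: gap = -2.2 × (7.54 - 4.33) = -7.062%, loss ≈ 10974 × 7.062/100 ≈ 775.
Total lost output = 304 + 901 + 478 + 775 = 2458 billion.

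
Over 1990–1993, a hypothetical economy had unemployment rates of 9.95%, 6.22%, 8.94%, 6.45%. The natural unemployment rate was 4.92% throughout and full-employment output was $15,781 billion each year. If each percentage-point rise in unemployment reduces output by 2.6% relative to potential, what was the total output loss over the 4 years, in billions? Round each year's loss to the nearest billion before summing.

Year 1990: gap = -2.6 × (9.95 - 4.92) = -13.078%, loss ≈ 15781 × 13.078/100 ≈ 2064.
Year 1991: gap = -2.6 × (6.22 - 4.92) = -3.38%, loss ≈ 15781 × 3.38/100 ≈ 533.
Year 1992: gap = -2.6 × (8.94 - 4.92) = -10.452%, loss ≈ 15781 × 10.452/100 ≈ 1649.
Year 1993: gap = -2.6 × (6.45 - 4.92) = -3.978%, loss ≈ 15781 × 3.978/100 ≈ 628.
Total lost output = 2064 + 533 + 1649 + 628 = 4874 billion.

$4,874 billion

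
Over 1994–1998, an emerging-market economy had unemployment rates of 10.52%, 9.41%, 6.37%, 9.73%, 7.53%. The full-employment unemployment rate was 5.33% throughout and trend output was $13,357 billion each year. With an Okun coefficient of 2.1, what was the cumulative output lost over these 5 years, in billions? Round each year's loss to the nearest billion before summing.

Year 1994: gap = -2.1 × (10.52 - 5.33) = -10.899%, loss ≈ 13357 × 10.899/100 ≈ 1456.
Year 1995: gap = -2.1 × (9.41 - 5.33) = -8.568%, loss ≈ 13357 × 8.568/100 ≈ 1144.
Year 1996: gap = -2.1 × (6.37 - 5.33) = -2.184%, loss ≈ 13357 × 2.184/100 ≈ 292.
Year 1997: gap = -2.1 × (9.73 - 5.33) = -9.24%, loss ≈ 13357 × 9.24/100 ≈ 1234.
Year 1998: gap = -2.1 × (7.53 - 5.33) = -4.62%, loss ≈ 13357 × 4.62/100 ≈ 617.
Total lost output = 1456 + 1144 + 292 + 1234 + 617 = 4743 billion.

$4,743 billion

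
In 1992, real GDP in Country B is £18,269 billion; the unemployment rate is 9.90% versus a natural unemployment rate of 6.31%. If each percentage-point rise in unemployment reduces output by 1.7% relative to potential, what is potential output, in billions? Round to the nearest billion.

Unemployment gap = 9.9 - 6.31 = 3.59 points, so output gap = -1.7 × 3.59 = -6.103%.
Since Y = Y* × (1 + gap/100), Y* = 18269/0.93897 ≈ 19456 billion.

£19,456 billion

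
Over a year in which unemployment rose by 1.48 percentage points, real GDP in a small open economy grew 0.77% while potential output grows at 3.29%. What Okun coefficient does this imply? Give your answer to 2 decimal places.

β ≈ 1.70

Growth form: g_Y = g_Y* - β × Δu, so β = (g_Y* - g_Y)/Δu.
β = (3.29 - 0.77)/1.48 = 2.52/1.48 = 1.70.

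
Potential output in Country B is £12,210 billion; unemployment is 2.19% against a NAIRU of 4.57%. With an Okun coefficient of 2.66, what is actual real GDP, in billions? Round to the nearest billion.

Unemployment gap = 2.19 - 4.57 = -2.38 points, so the output gap is -2.66 × (-2.38) = 6.3308%.
Actual GDP = 12210 × (1 + 6.3308/100) = 12210 × 1.063308 ≈ 12983 billion.

£12,983 billion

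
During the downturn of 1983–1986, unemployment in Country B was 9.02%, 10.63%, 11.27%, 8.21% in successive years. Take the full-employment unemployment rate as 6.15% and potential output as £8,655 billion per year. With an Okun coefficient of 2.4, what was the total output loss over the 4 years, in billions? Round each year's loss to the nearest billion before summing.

Year 1983: gap = -2.4 × (9.02 - 6.15) = -6.888%, loss ≈ 8655 × 6.888/100 ≈ 596.
Year 1984: gap = -2.4 × (10.63 - 6.15) = -10.752%, loss ≈ 8655 × 10.752/100 ≈ 931.
Year 1985: gap = -2.4 × (11.27 - 6.15) = -12.288%, loss ≈ 8655 × 12.288/100 ≈ 1064.
Year 1986: gap = -2.4 × (8.21 - 6.15) = -4.944%, loss ≈ 8655 × 4.944/100 ≈ 428.
Total lost output = 596 + 931 + 1064 + 428 = 3019 billion.

£3,019 billion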